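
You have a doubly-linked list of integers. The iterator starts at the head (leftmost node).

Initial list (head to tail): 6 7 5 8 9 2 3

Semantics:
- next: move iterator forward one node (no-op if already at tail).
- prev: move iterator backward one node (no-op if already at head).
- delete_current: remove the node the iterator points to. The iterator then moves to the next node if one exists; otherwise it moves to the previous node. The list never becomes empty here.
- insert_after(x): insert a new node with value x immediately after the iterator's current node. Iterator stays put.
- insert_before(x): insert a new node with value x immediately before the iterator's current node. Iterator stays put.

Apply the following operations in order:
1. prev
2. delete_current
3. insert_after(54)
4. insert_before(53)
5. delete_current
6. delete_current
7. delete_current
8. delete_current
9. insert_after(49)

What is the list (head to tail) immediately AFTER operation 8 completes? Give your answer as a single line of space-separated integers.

After 1 (prev): list=[6, 7, 5, 8, 9, 2, 3] cursor@6
After 2 (delete_current): list=[7, 5, 8, 9, 2, 3] cursor@7
After 3 (insert_after(54)): list=[7, 54, 5, 8, 9, 2, 3] cursor@7
After 4 (insert_before(53)): list=[53, 7, 54, 5, 8, 9, 2, 3] cursor@7
After 5 (delete_current): list=[53, 54, 5, 8, 9, 2, 3] cursor@54
After 6 (delete_current): list=[53, 5, 8, 9, 2, 3] cursor@5
After 7 (delete_current): list=[53, 8, 9, 2, 3] cursor@8
After 8 (delete_current): list=[53, 9, 2, 3] cursor@9

Answer: 53 9 2 3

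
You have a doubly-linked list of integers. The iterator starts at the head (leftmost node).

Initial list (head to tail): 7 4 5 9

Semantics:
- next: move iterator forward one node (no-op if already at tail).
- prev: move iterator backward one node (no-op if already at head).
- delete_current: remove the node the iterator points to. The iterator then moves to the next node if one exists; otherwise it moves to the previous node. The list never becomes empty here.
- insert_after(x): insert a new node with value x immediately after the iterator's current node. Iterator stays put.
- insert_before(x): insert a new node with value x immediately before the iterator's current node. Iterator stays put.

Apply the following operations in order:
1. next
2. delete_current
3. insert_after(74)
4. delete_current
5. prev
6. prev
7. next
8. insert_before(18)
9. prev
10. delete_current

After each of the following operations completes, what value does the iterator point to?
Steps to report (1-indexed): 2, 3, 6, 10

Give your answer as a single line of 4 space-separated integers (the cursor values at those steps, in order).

After 1 (next): list=[7, 4, 5, 9] cursor@4
After 2 (delete_current): list=[7, 5, 9] cursor@5
After 3 (insert_after(74)): list=[7, 5, 74, 9] cursor@5
After 4 (delete_current): list=[7, 74, 9] cursor@74
After 5 (prev): list=[7, 74, 9] cursor@7
After 6 (prev): list=[7, 74, 9] cursor@7
After 7 (next): list=[7, 74, 9] cursor@74
After 8 (insert_before(18)): list=[7, 18, 74, 9] cursor@74
After 9 (prev): list=[7, 18, 74, 9] cursor@18
After 10 (delete_current): list=[7, 74, 9] cursor@74

Answer: 5 5 7 74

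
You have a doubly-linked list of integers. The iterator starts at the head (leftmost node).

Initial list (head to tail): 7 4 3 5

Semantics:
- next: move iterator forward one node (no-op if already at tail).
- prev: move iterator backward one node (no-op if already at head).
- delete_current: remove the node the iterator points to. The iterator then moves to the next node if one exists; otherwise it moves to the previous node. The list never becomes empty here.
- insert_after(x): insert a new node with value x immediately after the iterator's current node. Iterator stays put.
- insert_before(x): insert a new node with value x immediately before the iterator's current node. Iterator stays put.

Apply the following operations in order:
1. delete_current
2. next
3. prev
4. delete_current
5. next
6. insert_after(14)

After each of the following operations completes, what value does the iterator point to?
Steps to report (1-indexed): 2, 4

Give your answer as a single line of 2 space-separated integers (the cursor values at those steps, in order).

Answer: 3 3

Derivation:
After 1 (delete_current): list=[4, 3, 5] cursor@4
After 2 (next): list=[4, 3, 5] cursor@3
After 3 (prev): list=[4, 3, 5] cursor@4
After 4 (delete_current): list=[3, 5] cursor@3
After 5 (next): list=[3, 5] cursor@5
After 6 (insert_after(14)): list=[3, 5, 14] cursor@5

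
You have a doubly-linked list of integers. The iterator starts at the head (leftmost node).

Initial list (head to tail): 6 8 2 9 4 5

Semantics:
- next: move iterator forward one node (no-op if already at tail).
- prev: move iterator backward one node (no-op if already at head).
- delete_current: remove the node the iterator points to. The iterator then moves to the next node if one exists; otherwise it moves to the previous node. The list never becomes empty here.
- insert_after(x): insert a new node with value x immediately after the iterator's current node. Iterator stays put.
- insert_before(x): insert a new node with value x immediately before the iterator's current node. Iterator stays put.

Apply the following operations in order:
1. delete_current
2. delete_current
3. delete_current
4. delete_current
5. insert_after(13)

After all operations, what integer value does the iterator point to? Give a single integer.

Answer: 4

Derivation:
After 1 (delete_current): list=[8, 2, 9, 4, 5] cursor@8
After 2 (delete_current): list=[2, 9, 4, 5] cursor@2
After 3 (delete_current): list=[9, 4, 5] cursor@9
After 4 (delete_current): list=[4, 5] cursor@4
After 5 (insert_after(13)): list=[4, 13, 5] cursor@4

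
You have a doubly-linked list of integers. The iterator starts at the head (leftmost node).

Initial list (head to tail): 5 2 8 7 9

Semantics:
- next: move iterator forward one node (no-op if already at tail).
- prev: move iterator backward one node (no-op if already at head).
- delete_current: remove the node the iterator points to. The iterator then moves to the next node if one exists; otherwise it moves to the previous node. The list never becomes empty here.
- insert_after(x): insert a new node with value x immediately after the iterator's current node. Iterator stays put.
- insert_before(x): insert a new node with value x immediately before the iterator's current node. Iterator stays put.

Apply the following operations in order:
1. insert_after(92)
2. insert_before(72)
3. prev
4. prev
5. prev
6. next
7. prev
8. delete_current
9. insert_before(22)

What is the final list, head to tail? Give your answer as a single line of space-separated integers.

After 1 (insert_after(92)): list=[5, 92, 2, 8, 7, 9] cursor@5
After 2 (insert_before(72)): list=[72, 5, 92, 2, 8, 7, 9] cursor@5
After 3 (prev): list=[72, 5, 92, 2, 8, 7, 9] cursor@72
After 4 (prev): list=[72, 5, 92, 2, 8, 7, 9] cursor@72
After 5 (prev): list=[72, 5, 92, 2, 8, 7, 9] cursor@72
After 6 (next): list=[72, 5, 92, 2, 8, 7, 9] cursor@5
After 7 (prev): list=[72, 5, 92, 2, 8, 7, 9] cursor@72
After 8 (delete_current): list=[5, 92, 2, 8, 7, 9] cursor@5
After 9 (insert_before(22)): list=[22, 5, 92, 2, 8, 7, 9] cursor@5

Answer: 22 5 92 2 8 7 9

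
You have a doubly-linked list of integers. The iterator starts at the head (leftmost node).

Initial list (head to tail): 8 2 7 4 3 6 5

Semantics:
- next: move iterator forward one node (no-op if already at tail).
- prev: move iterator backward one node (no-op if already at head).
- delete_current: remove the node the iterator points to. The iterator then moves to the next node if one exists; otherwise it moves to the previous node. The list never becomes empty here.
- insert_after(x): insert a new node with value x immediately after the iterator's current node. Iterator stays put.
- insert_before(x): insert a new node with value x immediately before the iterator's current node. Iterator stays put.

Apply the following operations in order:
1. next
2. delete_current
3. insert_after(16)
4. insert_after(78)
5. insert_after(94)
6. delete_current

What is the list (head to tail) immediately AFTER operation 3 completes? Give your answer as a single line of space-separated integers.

After 1 (next): list=[8, 2, 7, 4, 3, 6, 5] cursor@2
After 2 (delete_current): list=[8, 7, 4, 3, 6, 5] cursor@7
After 3 (insert_after(16)): list=[8, 7, 16, 4, 3, 6, 5] cursor@7

Answer: 8 7 16 4 3 6 5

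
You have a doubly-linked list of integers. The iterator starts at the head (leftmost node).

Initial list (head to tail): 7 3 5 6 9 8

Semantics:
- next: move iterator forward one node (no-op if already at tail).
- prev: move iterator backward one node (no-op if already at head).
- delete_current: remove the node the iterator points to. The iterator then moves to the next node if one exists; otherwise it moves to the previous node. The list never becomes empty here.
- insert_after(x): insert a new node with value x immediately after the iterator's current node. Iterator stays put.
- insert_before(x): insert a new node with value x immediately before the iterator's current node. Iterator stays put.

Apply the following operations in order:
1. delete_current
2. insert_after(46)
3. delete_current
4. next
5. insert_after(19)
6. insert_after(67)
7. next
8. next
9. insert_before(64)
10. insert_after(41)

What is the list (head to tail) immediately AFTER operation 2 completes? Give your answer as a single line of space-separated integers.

Answer: 3 46 5 6 9 8

Derivation:
After 1 (delete_current): list=[3, 5, 6, 9, 8] cursor@3
After 2 (insert_after(46)): list=[3, 46, 5, 6, 9, 8] cursor@3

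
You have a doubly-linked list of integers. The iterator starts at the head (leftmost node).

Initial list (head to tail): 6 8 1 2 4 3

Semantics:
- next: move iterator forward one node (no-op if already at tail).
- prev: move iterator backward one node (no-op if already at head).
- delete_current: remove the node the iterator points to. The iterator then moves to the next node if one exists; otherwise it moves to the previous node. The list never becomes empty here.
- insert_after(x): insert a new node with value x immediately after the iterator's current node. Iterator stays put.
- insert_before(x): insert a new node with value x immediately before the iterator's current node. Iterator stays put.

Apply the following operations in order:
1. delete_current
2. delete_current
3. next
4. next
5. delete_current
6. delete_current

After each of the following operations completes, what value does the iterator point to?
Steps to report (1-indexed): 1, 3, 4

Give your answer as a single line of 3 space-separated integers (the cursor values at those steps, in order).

After 1 (delete_current): list=[8, 1, 2, 4, 3] cursor@8
After 2 (delete_current): list=[1, 2, 4, 3] cursor@1
After 3 (next): list=[1, 2, 4, 3] cursor@2
After 4 (next): list=[1, 2, 4, 3] cursor@4
After 5 (delete_current): list=[1, 2, 3] cursor@3
After 6 (delete_current): list=[1, 2] cursor@2

Answer: 8 2 4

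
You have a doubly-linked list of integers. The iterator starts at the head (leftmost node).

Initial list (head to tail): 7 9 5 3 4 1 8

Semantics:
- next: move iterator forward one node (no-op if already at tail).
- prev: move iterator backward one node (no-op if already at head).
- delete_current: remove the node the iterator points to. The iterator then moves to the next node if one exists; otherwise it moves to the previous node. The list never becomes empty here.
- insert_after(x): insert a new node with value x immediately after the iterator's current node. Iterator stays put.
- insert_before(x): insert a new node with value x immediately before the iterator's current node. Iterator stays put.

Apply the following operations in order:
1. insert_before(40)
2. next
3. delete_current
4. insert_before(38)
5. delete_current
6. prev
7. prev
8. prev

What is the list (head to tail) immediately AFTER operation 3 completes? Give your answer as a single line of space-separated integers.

Answer: 40 7 5 3 4 1 8

Derivation:
After 1 (insert_before(40)): list=[40, 7, 9, 5, 3, 4, 1, 8] cursor@7
After 2 (next): list=[40, 7, 9, 5, 3, 4, 1, 8] cursor@9
After 3 (delete_current): list=[40, 7, 5, 3, 4, 1, 8] cursor@5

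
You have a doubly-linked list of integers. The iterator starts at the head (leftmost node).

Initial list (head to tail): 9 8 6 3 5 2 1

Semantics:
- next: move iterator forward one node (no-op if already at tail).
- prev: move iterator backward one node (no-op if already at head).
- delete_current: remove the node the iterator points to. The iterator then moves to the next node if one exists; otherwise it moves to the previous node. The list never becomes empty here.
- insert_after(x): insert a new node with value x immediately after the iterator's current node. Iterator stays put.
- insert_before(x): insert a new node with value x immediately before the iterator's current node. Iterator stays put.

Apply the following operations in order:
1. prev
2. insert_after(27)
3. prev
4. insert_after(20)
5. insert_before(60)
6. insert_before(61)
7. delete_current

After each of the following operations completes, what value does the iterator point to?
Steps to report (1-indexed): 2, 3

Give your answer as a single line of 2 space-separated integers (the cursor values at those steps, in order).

After 1 (prev): list=[9, 8, 6, 3, 5, 2, 1] cursor@9
After 2 (insert_after(27)): list=[9, 27, 8, 6, 3, 5, 2, 1] cursor@9
After 3 (prev): list=[9, 27, 8, 6, 3, 5, 2, 1] cursor@9
After 4 (insert_after(20)): list=[9, 20, 27, 8, 6, 3, 5, 2, 1] cursor@9
After 5 (insert_before(60)): list=[60, 9, 20, 27, 8, 6, 3, 5, 2, 1] cursor@9
After 6 (insert_before(61)): list=[60, 61, 9, 20, 27, 8, 6, 3, 5, 2, 1] cursor@9
After 7 (delete_current): list=[60, 61, 20, 27, 8, 6, 3, 5, 2, 1] cursor@20

Answer: 9 9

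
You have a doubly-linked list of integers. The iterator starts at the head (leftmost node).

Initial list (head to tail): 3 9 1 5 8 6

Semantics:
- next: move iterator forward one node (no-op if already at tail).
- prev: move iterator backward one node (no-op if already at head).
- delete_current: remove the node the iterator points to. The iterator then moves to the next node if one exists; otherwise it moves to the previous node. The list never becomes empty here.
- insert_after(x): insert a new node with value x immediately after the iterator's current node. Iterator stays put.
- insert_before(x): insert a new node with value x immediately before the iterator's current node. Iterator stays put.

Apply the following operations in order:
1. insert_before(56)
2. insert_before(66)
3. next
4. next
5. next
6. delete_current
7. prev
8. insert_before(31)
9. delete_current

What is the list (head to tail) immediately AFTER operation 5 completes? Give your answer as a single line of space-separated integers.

Answer: 56 66 3 9 1 5 8 6

Derivation:
After 1 (insert_before(56)): list=[56, 3, 9, 1, 5, 8, 6] cursor@3
After 2 (insert_before(66)): list=[56, 66, 3, 9, 1, 5, 8, 6] cursor@3
After 3 (next): list=[56, 66, 3, 9, 1, 5, 8, 6] cursor@9
After 4 (next): list=[56, 66, 3, 9, 1, 5, 8, 6] cursor@1
After 5 (next): list=[56, 66, 3, 9, 1, 5, 8, 6] cursor@5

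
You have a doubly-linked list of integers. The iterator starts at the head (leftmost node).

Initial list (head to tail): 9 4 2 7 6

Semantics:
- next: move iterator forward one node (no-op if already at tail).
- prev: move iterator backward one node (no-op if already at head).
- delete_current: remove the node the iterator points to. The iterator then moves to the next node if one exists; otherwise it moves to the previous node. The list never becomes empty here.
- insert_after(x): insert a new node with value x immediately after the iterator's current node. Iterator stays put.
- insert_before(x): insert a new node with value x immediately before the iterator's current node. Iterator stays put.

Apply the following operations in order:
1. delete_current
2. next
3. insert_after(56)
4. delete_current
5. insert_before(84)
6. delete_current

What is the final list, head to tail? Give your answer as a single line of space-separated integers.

Answer: 4 84 7 6

Derivation:
After 1 (delete_current): list=[4, 2, 7, 6] cursor@4
After 2 (next): list=[4, 2, 7, 6] cursor@2
After 3 (insert_after(56)): list=[4, 2, 56, 7, 6] cursor@2
After 4 (delete_current): list=[4, 56, 7, 6] cursor@56
After 5 (insert_before(84)): list=[4, 84, 56, 7, 6] cursor@56
After 6 (delete_current): list=[4, 84, 7, 6] cursor@7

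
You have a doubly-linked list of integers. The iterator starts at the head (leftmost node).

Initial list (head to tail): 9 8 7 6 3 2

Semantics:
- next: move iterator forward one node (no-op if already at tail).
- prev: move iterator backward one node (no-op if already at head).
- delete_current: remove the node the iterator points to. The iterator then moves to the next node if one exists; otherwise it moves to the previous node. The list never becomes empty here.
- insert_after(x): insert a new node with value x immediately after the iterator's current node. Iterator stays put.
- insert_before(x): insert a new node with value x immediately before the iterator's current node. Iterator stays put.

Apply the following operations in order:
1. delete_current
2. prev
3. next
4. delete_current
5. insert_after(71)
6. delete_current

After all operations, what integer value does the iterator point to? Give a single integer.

After 1 (delete_current): list=[8, 7, 6, 3, 2] cursor@8
After 2 (prev): list=[8, 7, 6, 3, 2] cursor@8
After 3 (next): list=[8, 7, 6, 3, 2] cursor@7
After 4 (delete_current): list=[8, 6, 3, 2] cursor@6
After 5 (insert_after(71)): list=[8, 6, 71, 3, 2] cursor@6
After 6 (delete_current): list=[8, 71, 3, 2] cursor@71

Answer: 71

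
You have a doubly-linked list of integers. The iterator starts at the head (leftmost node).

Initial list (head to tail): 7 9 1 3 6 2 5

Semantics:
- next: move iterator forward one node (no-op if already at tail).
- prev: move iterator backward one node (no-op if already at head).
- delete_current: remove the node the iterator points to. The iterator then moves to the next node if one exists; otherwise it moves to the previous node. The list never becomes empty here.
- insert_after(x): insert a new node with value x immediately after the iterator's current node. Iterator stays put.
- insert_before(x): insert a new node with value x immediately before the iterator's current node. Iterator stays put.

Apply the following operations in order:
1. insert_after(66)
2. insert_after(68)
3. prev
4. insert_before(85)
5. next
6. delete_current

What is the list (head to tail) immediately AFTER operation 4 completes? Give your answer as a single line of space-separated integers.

Answer: 85 7 68 66 9 1 3 6 2 5

Derivation:
After 1 (insert_after(66)): list=[7, 66, 9, 1, 3, 6, 2, 5] cursor@7
After 2 (insert_after(68)): list=[7, 68, 66, 9, 1, 3, 6, 2, 5] cursor@7
After 3 (prev): list=[7, 68, 66, 9, 1, 3, 6, 2, 5] cursor@7
After 4 (insert_before(85)): list=[85, 7, 68, 66, 9, 1, 3, 6, 2, 5] cursor@7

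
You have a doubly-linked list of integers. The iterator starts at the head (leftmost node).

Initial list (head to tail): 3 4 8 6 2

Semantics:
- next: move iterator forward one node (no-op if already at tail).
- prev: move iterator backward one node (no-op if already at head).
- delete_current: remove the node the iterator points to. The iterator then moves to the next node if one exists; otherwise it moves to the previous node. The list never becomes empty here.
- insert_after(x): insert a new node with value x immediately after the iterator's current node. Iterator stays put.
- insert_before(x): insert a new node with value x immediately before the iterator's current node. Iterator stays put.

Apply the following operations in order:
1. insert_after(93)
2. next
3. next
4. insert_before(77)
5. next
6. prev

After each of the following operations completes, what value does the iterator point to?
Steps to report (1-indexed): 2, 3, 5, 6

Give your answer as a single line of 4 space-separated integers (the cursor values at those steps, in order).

After 1 (insert_after(93)): list=[3, 93, 4, 8, 6, 2] cursor@3
After 2 (next): list=[3, 93, 4, 8, 6, 2] cursor@93
After 3 (next): list=[3, 93, 4, 8, 6, 2] cursor@4
After 4 (insert_before(77)): list=[3, 93, 77, 4, 8, 6, 2] cursor@4
After 5 (next): list=[3, 93, 77, 4, 8, 6, 2] cursor@8
After 6 (prev): list=[3, 93, 77, 4, 8, 6, 2] cursor@4

Answer: 93 4 8 4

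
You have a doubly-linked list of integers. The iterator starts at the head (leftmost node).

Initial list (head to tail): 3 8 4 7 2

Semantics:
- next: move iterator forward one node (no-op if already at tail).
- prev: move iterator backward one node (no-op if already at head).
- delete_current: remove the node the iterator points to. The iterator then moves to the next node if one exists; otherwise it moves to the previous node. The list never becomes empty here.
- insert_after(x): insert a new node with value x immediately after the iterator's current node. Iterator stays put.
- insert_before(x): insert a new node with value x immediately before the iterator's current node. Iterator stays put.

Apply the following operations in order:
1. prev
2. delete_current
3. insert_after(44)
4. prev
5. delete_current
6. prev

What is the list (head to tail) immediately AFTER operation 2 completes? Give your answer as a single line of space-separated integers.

After 1 (prev): list=[3, 8, 4, 7, 2] cursor@3
After 2 (delete_current): list=[8, 4, 7, 2] cursor@8

Answer: 8 4 7 2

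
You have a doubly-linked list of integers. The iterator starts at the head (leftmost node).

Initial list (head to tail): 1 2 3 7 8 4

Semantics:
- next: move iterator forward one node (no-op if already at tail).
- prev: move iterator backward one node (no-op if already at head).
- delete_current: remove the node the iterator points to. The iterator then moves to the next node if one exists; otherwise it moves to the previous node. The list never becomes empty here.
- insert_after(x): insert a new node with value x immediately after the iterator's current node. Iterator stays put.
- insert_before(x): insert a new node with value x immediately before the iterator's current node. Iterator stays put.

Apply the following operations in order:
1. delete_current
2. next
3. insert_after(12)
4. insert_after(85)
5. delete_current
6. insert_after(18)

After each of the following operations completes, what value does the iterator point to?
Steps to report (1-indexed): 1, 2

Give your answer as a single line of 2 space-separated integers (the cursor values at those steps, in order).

After 1 (delete_current): list=[2, 3, 7, 8, 4] cursor@2
After 2 (next): list=[2, 3, 7, 8, 4] cursor@3
After 3 (insert_after(12)): list=[2, 3, 12, 7, 8, 4] cursor@3
After 4 (insert_after(85)): list=[2, 3, 85, 12, 7, 8, 4] cursor@3
After 5 (delete_current): list=[2, 85, 12, 7, 8, 4] cursor@85
After 6 (insert_after(18)): list=[2, 85, 18, 12, 7, 8, 4] cursor@85

Answer: 2 3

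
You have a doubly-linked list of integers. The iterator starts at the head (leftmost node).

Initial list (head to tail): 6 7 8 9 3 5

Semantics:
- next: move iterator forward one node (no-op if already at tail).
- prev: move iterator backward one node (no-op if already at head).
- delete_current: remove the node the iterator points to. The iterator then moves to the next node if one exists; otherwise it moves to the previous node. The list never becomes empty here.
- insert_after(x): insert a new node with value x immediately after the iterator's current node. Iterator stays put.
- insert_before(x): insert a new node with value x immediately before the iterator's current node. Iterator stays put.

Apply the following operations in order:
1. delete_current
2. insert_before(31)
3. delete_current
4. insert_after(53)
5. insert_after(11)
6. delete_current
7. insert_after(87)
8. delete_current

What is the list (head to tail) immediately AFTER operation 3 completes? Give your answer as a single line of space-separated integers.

Answer: 31 8 9 3 5

Derivation:
After 1 (delete_current): list=[7, 8, 9, 3, 5] cursor@7
After 2 (insert_before(31)): list=[31, 7, 8, 9, 3, 5] cursor@7
After 3 (delete_current): list=[31, 8, 9, 3, 5] cursor@8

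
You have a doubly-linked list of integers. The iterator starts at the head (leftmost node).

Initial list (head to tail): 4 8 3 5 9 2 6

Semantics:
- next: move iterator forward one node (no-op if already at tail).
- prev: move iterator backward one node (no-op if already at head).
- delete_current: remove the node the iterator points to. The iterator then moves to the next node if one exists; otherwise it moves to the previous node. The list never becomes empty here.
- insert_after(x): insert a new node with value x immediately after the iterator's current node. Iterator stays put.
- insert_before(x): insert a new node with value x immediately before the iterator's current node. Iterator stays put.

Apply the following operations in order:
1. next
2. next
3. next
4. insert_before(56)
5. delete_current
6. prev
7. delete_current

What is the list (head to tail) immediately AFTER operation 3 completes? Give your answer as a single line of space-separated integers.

Answer: 4 8 3 5 9 2 6

Derivation:
After 1 (next): list=[4, 8, 3, 5, 9, 2, 6] cursor@8
After 2 (next): list=[4, 8, 3, 5, 9, 2, 6] cursor@3
After 3 (next): list=[4, 8, 3, 5, 9, 2, 6] cursor@5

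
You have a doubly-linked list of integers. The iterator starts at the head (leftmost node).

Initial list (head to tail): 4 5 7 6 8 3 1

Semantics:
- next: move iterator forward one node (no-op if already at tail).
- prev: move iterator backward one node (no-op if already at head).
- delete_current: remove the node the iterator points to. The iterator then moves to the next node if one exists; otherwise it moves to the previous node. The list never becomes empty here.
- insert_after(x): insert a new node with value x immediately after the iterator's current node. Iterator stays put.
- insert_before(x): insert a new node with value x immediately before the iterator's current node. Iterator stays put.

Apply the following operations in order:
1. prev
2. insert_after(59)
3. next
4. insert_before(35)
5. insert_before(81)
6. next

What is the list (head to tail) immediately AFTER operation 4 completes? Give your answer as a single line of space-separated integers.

After 1 (prev): list=[4, 5, 7, 6, 8, 3, 1] cursor@4
After 2 (insert_after(59)): list=[4, 59, 5, 7, 6, 8, 3, 1] cursor@4
After 3 (next): list=[4, 59, 5, 7, 6, 8, 3, 1] cursor@59
After 4 (insert_before(35)): list=[4, 35, 59, 5, 7, 6, 8, 3, 1] cursor@59

Answer: 4 35 59 5 7 6 8 3 1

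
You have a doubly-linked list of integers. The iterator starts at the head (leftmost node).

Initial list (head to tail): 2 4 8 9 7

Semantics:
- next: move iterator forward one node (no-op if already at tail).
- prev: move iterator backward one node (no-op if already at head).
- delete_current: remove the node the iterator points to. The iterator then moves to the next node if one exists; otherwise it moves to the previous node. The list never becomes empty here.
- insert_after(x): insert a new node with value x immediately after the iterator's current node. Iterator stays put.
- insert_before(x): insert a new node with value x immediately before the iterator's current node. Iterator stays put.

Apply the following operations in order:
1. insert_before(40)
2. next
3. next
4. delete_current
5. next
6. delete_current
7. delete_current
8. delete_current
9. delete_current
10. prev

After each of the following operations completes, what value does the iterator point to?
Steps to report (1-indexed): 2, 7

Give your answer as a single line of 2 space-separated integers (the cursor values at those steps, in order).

After 1 (insert_before(40)): list=[40, 2, 4, 8, 9, 7] cursor@2
After 2 (next): list=[40, 2, 4, 8, 9, 7] cursor@4
After 3 (next): list=[40, 2, 4, 8, 9, 7] cursor@8
After 4 (delete_current): list=[40, 2, 4, 9, 7] cursor@9
After 5 (next): list=[40, 2, 4, 9, 7] cursor@7
After 6 (delete_current): list=[40, 2, 4, 9] cursor@9
After 7 (delete_current): list=[40, 2, 4] cursor@4
After 8 (delete_current): list=[40, 2] cursor@2
After 9 (delete_current): list=[40] cursor@40
After 10 (prev): list=[40] cursor@40

Answer: 4 4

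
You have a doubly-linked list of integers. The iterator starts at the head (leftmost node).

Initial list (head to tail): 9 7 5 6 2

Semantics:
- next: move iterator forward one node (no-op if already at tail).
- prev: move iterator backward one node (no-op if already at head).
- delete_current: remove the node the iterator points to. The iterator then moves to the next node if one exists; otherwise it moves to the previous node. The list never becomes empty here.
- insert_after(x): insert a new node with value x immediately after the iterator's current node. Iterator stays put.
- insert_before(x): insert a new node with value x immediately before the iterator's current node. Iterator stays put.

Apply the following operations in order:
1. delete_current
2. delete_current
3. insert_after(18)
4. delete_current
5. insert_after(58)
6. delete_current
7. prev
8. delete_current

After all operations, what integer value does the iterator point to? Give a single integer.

Answer: 6

Derivation:
After 1 (delete_current): list=[7, 5, 6, 2] cursor@7
After 2 (delete_current): list=[5, 6, 2] cursor@5
After 3 (insert_after(18)): list=[5, 18, 6, 2] cursor@5
After 4 (delete_current): list=[18, 6, 2] cursor@18
After 5 (insert_after(58)): list=[18, 58, 6, 2] cursor@18
After 6 (delete_current): list=[58, 6, 2] cursor@58
After 7 (prev): list=[58, 6, 2] cursor@58
After 8 (delete_current): list=[6, 2] cursor@6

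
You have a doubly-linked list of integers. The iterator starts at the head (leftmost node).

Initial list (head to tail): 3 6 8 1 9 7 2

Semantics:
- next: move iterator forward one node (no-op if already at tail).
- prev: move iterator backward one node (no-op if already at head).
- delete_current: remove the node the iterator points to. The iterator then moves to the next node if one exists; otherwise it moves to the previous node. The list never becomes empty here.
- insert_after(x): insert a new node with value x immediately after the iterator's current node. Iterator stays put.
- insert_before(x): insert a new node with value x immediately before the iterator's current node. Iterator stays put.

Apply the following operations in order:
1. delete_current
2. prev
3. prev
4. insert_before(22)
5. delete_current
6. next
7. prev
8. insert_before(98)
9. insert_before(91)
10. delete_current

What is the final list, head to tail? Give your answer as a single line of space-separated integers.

After 1 (delete_current): list=[6, 8, 1, 9, 7, 2] cursor@6
After 2 (prev): list=[6, 8, 1, 9, 7, 2] cursor@6
After 3 (prev): list=[6, 8, 1, 9, 7, 2] cursor@6
After 4 (insert_before(22)): list=[22, 6, 8, 1, 9, 7, 2] cursor@6
After 5 (delete_current): list=[22, 8, 1, 9, 7, 2] cursor@8
After 6 (next): list=[22, 8, 1, 9, 7, 2] cursor@1
After 7 (prev): list=[22, 8, 1, 9, 7, 2] cursor@8
After 8 (insert_before(98)): list=[22, 98, 8, 1, 9, 7, 2] cursor@8
After 9 (insert_before(91)): list=[22, 98, 91, 8, 1, 9, 7, 2] cursor@8
After 10 (delete_current): list=[22, 98, 91, 1, 9, 7, 2] cursor@1

Answer: 22 98 91 1 9 7 2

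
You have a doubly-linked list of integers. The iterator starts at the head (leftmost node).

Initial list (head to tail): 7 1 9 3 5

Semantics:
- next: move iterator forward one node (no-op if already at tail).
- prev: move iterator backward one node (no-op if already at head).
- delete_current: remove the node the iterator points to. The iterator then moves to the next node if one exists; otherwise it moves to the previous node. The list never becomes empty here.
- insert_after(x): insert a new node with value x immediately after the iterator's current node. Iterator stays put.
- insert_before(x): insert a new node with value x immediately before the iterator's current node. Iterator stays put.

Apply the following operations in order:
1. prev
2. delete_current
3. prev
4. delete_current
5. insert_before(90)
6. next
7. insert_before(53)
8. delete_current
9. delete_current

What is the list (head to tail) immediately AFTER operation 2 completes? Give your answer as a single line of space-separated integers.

After 1 (prev): list=[7, 1, 9, 3, 5] cursor@7
After 2 (delete_current): list=[1, 9, 3, 5] cursor@1

Answer: 1 9 3 5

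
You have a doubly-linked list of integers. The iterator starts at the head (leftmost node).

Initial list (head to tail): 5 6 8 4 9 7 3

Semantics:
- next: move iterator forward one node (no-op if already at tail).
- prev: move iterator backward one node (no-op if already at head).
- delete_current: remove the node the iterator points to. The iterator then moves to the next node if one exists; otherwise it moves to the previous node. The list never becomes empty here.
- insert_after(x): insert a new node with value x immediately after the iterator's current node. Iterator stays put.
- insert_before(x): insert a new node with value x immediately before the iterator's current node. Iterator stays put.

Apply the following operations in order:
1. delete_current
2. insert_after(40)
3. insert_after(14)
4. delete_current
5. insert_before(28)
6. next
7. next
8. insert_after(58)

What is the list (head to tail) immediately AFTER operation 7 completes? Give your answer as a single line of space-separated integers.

Answer: 28 14 40 8 4 9 7 3

Derivation:
After 1 (delete_current): list=[6, 8, 4, 9, 7, 3] cursor@6
After 2 (insert_after(40)): list=[6, 40, 8, 4, 9, 7, 3] cursor@6
After 3 (insert_after(14)): list=[6, 14, 40, 8, 4, 9, 7, 3] cursor@6
After 4 (delete_current): list=[14, 40, 8, 4, 9, 7, 3] cursor@14
After 5 (insert_before(28)): list=[28, 14, 40, 8, 4, 9, 7, 3] cursor@14
After 6 (next): list=[28, 14, 40, 8, 4, 9, 7, 3] cursor@40
After 7 (next): list=[28, 14, 40, 8, 4, 9, 7, 3] cursor@8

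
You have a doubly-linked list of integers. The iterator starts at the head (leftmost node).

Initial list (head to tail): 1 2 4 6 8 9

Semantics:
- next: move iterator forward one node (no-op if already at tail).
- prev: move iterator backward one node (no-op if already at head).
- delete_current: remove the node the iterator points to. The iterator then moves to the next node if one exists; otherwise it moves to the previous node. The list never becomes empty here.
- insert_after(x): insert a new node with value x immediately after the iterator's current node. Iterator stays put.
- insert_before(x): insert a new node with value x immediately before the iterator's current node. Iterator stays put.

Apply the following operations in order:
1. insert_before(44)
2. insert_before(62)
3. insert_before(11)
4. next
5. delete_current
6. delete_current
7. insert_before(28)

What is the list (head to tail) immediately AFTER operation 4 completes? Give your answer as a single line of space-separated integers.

After 1 (insert_before(44)): list=[44, 1, 2, 4, 6, 8, 9] cursor@1
After 2 (insert_before(62)): list=[44, 62, 1, 2, 4, 6, 8, 9] cursor@1
After 3 (insert_before(11)): list=[44, 62, 11, 1, 2, 4, 6, 8, 9] cursor@1
After 4 (next): list=[44, 62, 11, 1, 2, 4, 6, 8, 9] cursor@2

Answer: 44 62 11 1 2 4 6 8 9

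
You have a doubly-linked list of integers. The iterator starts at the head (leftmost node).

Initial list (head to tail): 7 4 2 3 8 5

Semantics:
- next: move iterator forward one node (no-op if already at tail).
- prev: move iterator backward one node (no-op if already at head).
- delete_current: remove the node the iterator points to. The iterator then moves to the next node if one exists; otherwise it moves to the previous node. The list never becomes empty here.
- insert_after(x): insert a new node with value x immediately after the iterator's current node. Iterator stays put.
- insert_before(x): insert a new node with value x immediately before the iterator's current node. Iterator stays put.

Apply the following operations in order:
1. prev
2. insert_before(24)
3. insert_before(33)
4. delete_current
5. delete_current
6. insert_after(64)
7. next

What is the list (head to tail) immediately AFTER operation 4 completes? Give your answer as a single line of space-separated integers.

Answer: 24 33 4 2 3 8 5

Derivation:
After 1 (prev): list=[7, 4, 2, 3, 8, 5] cursor@7
After 2 (insert_before(24)): list=[24, 7, 4, 2, 3, 8, 5] cursor@7
After 3 (insert_before(33)): list=[24, 33, 7, 4, 2, 3, 8, 5] cursor@7
After 4 (delete_current): list=[24, 33, 4, 2, 3, 8, 5] cursor@4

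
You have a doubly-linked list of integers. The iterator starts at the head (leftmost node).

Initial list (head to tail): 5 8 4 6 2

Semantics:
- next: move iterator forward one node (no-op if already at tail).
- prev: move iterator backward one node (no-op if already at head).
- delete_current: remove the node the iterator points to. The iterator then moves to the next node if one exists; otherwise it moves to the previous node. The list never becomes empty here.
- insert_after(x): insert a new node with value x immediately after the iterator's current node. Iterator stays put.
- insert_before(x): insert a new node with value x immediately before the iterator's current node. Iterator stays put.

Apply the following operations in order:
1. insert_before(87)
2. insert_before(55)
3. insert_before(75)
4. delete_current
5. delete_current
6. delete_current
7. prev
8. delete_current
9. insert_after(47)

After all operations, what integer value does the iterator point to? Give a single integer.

Answer: 6

Derivation:
After 1 (insert_before(87)): list=[87, 5, 8, 4, 6, 2] cursor@5
After 2 (insert_before(55)): list=[87, 55, 5, 8, 4, 6, 2] cursor@5
After 3 (insert_before(75)): list=[87, 55, 75, 5, 8, 4, 6, 2] cursor@5
After 4 (delete_current): list=[87, 55, 75, 8, 4, 6, 2] cursor@8
After 5 (delete_current): list=[87, 55, 75, 4, 6, 2] cursor@4
After 6 (delete_current): list=[87, 55, 75, 6, 2] cursor@6
After 7 (prev): list=[87, 55, 75, 6, 2] cursor@75
After 8 (delete_current): list=[87, 55, 6, 2] cursor@6
After 9 (insert_after(47)): list=[87, 55, 6, 47, 2] cursor@6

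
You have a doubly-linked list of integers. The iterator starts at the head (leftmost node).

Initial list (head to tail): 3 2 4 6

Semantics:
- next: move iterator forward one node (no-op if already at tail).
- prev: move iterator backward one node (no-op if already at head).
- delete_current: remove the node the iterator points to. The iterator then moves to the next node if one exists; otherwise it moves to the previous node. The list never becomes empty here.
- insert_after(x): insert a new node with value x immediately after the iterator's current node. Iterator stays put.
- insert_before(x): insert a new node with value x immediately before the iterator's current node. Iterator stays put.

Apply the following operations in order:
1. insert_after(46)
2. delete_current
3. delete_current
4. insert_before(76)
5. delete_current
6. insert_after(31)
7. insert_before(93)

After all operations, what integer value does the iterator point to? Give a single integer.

Answer: 4

Derivation:
After 1 (insert_after(46)): list=[3, 46, 2, 4, 6] cursor@3
After 2 (delete_current): list=[46, 2, 4, 6] cursor@46
After 3 (delete_current): list=[2, 4, 6] cursor@2
After 4 (insert_before(76)): list=[76, 2, 4, 6] cursor@2
After 5 (delete_current): list=[76, 4, 6] cursor@4
After 6 (insert_after(31)): list=[76, 4, 31, 6] cursor@4
After 7 (insert_before(93)): list=[76, 93, 4, 31, 6] cursor@4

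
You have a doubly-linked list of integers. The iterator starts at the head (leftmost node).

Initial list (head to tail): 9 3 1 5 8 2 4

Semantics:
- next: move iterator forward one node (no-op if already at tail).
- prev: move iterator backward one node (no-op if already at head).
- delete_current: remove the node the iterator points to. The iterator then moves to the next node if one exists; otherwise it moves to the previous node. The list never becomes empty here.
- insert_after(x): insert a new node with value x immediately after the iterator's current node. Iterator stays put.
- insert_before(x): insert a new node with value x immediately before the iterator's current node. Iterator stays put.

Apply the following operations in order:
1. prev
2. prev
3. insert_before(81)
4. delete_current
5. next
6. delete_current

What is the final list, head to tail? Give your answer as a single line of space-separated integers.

Answer: 81 3 5 8 2 4

Derivation:
After 1 (prev): list=[9, 3, 1, 5, 8, 2, 4] cursor@9
After 2 (prev): list=[9, 3, 1, 5, 8, 2, 4] cursor@9
After 3 (insert_before(81)): list=[81, 9, 3, 1, 5, 8, 2, 4] cursor@9
After 4 (delete_current): list=[81, 3, 1, 5, 8, 2, 4] cursor@3
After 5 (next): list=[81, 3, 1, 5, 8, 2, 4] cursor@1
After 6 (delete_current): list=[81, 3, 5, 8, 2, 4] cursor@5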